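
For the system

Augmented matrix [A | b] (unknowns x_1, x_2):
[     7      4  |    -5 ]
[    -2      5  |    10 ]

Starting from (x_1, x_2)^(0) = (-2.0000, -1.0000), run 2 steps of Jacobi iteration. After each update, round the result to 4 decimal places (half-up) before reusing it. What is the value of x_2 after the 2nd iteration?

1.9428

Iteration 1:
  x_1 = (-5 - (4)·-1.0000) / (7) = -0.1429
  x_2 = (10 - (-2)·-2.0000) / (5) = 1.2000
Iteration 2:
  x_1 = (-5 - (4)·1.2000) / (7) = -1.4000
  x_2 = (10 - (-2)·-0.1429) / (5) = 1.9428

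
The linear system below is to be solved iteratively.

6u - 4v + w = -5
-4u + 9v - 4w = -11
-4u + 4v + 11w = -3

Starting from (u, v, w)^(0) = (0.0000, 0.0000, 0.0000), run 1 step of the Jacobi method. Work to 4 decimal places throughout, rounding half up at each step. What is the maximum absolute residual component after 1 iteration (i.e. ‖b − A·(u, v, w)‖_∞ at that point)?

4.6163

Iteration 1:
  u = (-5 - (-4)·0.0000 - (1)·0.0000) / (6) = -0.8333
  v = (-11 - (-4)·0.0000 - (-4)·0.0000) / (9) = -1.2222
  w = (-3 - (-4)·0.0000 - (4)·0.0000) / (11) = -0.2727
Residual b − A·x = (-4.6163, -4.4242, 1.5553); ∞-norm = 4.6163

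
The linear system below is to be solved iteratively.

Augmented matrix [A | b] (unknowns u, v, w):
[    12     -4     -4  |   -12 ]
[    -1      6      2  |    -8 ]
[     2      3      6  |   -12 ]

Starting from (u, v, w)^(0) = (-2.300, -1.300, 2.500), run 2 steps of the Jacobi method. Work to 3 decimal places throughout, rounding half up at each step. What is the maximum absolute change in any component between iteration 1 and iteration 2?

Iteration 1:
  u = (-12 - (-4)·-1.300 - (-4)·2.500) / (12) = -0.600
  v = (-8 - (-1)·-2.300 - (2)·2.500) / (6) = -2.550
  w = (-12 - (2)·-2.300 - (3)·-1.300) / (6) = -0.583
Iteration 2:
  u = (-12 - (-4)·-2.550 - (-4)·-0.583) / (12) = -2.044
  v = (-8 - (-1)·-0.600 - (2)·-0.583) / (6) = -1.239
  w = (-12 - (2)·-0.600 - (3)·-2.550) / (6) = -0.525
Change: (-1.444, 1.311, 0.058) → max |·| = 1.444

1.444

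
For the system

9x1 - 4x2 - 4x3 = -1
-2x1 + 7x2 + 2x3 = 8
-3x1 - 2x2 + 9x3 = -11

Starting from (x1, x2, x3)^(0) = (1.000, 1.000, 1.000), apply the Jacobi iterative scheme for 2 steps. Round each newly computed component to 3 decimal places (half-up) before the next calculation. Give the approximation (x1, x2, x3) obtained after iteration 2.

Iteration 1:
  x1 = (-1 - (-4)·1.000 - (-4)·1.000) / (9) = 0.778
  x2 = (8 - (-2)·1.000 - (2)·1.000) / (7) = 1.143
  x3 = (-11 - (-3)·1.000 - (-2)·1.000) / (9) = -0.667
Iteration 2:
  x1 = (-1 - (-4)·1.143 - (-4)·-0.667) / (9) = 0.100
  x2 = (8 - (-2)·0.778 - (2)·-0.667) / (7) = 1.556
  x3 = (-11 - (-3)·0.778 - (-2)·1.143) / (9) = -0.709

(0.100, 1.556, -0.709)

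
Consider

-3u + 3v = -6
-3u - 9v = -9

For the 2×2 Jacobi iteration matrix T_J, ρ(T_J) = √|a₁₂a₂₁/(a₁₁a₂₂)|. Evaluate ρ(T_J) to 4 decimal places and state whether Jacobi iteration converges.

a₁₂a₂₁/(a₁₁a₂₂) = (3)·(-3) / ((-3)·(-9)) = -0.333333
ρ = √|-0.333333| = √0.333333 = 0.5774
ρ < 1, so Jacobi converges

0.5774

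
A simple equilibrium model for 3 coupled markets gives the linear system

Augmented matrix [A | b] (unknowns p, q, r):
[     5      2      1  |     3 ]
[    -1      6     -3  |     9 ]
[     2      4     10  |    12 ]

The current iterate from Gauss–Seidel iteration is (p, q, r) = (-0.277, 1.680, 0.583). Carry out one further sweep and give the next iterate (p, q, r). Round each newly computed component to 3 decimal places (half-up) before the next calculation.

(-0.189, 1.760, 0.534)

One sweep:
  p = (3 - (2)·1.680 - (1)·0.583) / (5) = -0.189
  q = (9 - (-1)·-0.189 - (-3)·0.583) / (6) = 1.760
  r = (12 - (2)·-0.189 - (4)·1.760) / (10) = 0.534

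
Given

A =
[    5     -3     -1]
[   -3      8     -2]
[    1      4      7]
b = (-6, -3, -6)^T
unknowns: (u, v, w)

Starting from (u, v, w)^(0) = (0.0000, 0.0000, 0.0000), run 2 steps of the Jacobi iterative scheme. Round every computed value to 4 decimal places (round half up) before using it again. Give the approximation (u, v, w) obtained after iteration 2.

Iteration 1:
  u = (-6 - (-3)·0.0000 - (-1)·0.0000) / (5) = -1.2000
  v = (-3 - (-3)·0.0000 - (-2)·0.0000) / (8) = -0.3750
  w = (-6 - (1)·0.0000 - (4)·0.0000) / (7) = -0.8571
Iteration 2:
  u = (-6 - (-3)·-0.3750 - (-1)·-0.8571) / (5) = -1.5964
  v = (-3 - (-3)·-1.2000 - (-2)·-0.8571) / (8) = -1.0393
  w = (-6 - (1)·-1.2000 - (4)·-0.3750) / (7) = -0.4714

(-1.5964, -1.0393, -0.4714)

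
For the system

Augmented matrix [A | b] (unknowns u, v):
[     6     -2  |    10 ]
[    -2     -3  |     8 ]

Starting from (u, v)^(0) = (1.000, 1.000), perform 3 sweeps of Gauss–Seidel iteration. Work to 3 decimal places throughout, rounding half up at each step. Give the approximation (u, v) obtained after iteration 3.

(0.704, -3.136)

Iteration 1:
  u = (10 - (-2)·1.000) / (6) = 2.000
  v = (8 - (-2)·2.000) / (-3) = -4.000
Iteration 2:
  u = (10 - (-2)·-4.000) / (6) = 0.333
  v = (8 - (-2)·0.333) / (-3) = -2.889
Iteration 3:
  u = (10 - (-2)·-2.889) / (6) = 0.704
  v = (8 - (-2)·0.704) / (-3) = -3.136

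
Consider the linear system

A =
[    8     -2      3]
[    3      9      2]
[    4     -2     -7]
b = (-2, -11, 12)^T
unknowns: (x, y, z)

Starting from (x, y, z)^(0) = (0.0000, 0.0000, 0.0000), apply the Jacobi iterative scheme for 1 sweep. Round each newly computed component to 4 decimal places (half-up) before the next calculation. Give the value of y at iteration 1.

-1.2222

Iteration 1:
  x = (-2 - (-2)·0.0000 - (3)·0.0000) / (8) = -0.2500
  y = (-11 - (3)·0.0000 - (2)·0.0000) / (9) = -1.2222
  z = (12 - (4)·0.0000 - (-2)·0.0000) / (-7) = -1.7143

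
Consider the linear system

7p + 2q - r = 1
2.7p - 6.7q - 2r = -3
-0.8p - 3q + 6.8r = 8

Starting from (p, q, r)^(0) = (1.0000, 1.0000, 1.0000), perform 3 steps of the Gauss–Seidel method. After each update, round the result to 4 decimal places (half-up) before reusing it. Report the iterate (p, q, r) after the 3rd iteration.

Iteration 1:
  p = (1 - (2)·1.0000 - (-1)·1.0000) / (7) = 0.0000
  q = (-3 - (2.7)·0.0000 - (-2)·1.0000) / (-6.7) = 0.1493
  r = (8 - (-0.8)·0.0000 - (-3)·0.1493) / (6.8) = 1.2423
Iteration 2:
  p = (1 - (2)·0.1493 - (-1)·1.2423) / (7) = 0.2777
  q = (-3 - (2.7)·0.2777 - (-2)·1.2423) / (-6.7) = 0.1888
  r = (8 - (-0.8)·0.2777 - (-3)·0.1888) / (6.8) = 1.2924
Iteration 3:
  p = (1 - (2)·0.1888 - (-1)·1.2924) / (7) = 0.2735
  q = (-3 - (2.7)·0.2735 - (-2)·1.2924) / (-6.7) = 0.1722
  r = (8 - (-0.8)·0.2735 - (-3)·0.1722) / (6.8) = 1.2846

(0.2735, 0.1722, 1.2846)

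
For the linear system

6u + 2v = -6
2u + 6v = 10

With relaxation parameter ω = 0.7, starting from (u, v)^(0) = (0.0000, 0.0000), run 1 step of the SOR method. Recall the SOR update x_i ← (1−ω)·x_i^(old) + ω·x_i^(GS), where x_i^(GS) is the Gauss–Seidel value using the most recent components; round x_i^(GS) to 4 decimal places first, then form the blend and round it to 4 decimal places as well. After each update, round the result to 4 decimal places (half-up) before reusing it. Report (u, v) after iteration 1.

(-0.7000, 1.3300)

Iteration 1:
  u: GS value = (-6 - (2)·0.0000) / (6) = -1.0000;  u ← (1−ω)·0.0000 + ω·-1.0000 = -0.7000
  v: GS value = (10 - (2)·-0.7000) / (6) = 1.9000;  v ← (1−ω)·0.0000 + ω·1.9000 = 1.3300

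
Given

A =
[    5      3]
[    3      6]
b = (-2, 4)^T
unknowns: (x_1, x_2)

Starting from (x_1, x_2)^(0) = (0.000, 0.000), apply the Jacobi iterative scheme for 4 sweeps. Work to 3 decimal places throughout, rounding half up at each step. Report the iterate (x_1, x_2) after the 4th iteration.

Iteration 1:
  x_1 = (-2 - (3)·0.000) / (5) = -0.400
  x_2 = (4 - (3)·0.000) / (6) = 0.667
Iteration 2:
  x_1 = (-2 - (3)·0.667) / (5) = -0.800
  x_2 = (4 - (3)·-0.400) / (6) = 0.867
Iteration 3:
  x_1 = (-2 - (3)·0.867) / (5) = -0.920
  x_2 = (4 - (3)·-0.800) / (6) = 1.067
Iteration 4:
  x_1 = (-2 - (3)·1.067) / (5) = -1.040
  x_2 = (4 - (3)·-0.920) / (6) = 1.127

(-1.040, 1.127)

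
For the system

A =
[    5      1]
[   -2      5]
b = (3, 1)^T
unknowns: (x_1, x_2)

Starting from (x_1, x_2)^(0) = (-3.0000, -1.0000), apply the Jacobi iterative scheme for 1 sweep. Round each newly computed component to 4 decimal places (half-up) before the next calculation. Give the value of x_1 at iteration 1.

Iteration 1:
  x_1 = (3 - (1)·-1.0000) / (5) = 0.8000
  x_2 = (1 - (-2)·-3.0000) / (5) = -1.0000

0.8000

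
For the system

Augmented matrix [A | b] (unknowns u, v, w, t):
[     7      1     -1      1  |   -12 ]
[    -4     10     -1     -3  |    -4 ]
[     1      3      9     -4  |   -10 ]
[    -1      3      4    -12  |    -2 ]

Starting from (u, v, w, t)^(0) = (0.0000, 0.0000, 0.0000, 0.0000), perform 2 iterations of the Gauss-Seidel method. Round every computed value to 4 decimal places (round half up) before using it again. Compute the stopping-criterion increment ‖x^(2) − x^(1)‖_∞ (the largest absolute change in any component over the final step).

0.0965

Iteration 1:
  u = (-12 - (1)·0.0000 - (-1)·0.0000 - (1)·0.0000) / (7) = -1.7143
  v = (-4 - (-4)·-1.7143 - (-1)·0.0000 - (-3)·0.0000) / (10) = -1.0857
  w = (-10 - (1)·-1.7143 - (3)·-1.0857 - (-4)·0.0000) / (9) = -0.5587
  t = (-2 - (-1)·-1.7143 - (3)·-1.0857 - (4)·-0.5587) / (-12) = -0.1481
Iteration 2:
  u = (-12 - (1)·-1.0857 - (-1)·-0.5587 - (1)·-0.1481) / (7) = -1.6178
  v = (-4 - (-4)·-1.6178 - (-1)·-0.5587 - (-3)·-0.1481) / (10) = -1.1474
  w = (-10 - (1)·-1.6178 - (3)·-1.1474 - (-4)·-0.1481) / (9) = -0.6147
  t = (-2 - (-1)·-1.6178 - (3)·-1.1474 - (4)·-0.6147) / (-12) = -0.1903
Change: (0.0965, -0.0617, -0.0560, -0.0422) → max |·| = 0.0965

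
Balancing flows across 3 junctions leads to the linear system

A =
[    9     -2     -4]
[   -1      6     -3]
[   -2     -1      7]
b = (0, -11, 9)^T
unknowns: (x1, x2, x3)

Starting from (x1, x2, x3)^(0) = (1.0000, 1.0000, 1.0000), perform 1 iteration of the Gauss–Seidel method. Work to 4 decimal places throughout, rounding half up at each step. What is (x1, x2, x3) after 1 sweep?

(0.6667, -1.2222, 1.3016)

Iteration 1:
  x1 = (0 - (-2)·1.0000 - (-4)·1.0000) / (9) = 0.6667
  x2 = (-11 - (-1)·0.6667 - (-3)·1.0000) / (6) = -1.2222
  x3 = (9 - (-2)·0.6667 - (-1)·-1.2222) / (7) = 1.3016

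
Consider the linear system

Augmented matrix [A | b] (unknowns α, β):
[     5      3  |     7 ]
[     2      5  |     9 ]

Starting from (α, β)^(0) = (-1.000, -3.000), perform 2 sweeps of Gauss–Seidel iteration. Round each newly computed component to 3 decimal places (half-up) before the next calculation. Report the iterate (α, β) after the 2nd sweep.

Iteration 1:
  α = (7 - (3)·-3.000) / (5) = 3.200
  β = (9 - (2)·3.200) / (5) = 0.520
Iteration 2:
  α = (7 - (3)·0.520) / (5) = 1.088
  β = (9 - (2)·1.088) / (5) = 1.365

(1.088, 1.365)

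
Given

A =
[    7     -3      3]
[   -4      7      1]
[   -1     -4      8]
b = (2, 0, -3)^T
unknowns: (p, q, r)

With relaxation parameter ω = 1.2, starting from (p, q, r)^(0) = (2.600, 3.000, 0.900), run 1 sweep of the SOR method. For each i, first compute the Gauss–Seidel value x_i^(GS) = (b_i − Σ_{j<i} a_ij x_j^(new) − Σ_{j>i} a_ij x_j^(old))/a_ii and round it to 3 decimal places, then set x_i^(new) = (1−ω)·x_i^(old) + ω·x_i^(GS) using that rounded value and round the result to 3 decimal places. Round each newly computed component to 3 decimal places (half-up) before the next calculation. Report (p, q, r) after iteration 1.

Iteration 1:
  p: GS value = (2 - (-3)·3.000 - (3)·0.900) / (7) = 1.186;  p ← (1−ω)·2.600 + ω·1.186 = 0.903
  q: GS value = (0 - (-4)·0.903 - (1)·0.900) / (7) = 0.387;  q ← (1−ω)·3.000 + ω·0.387 = -0.136
  r: GS value = (-3 - (-1)·0.903 - (-4)·-0.136) / (8) = -0.330;  r ← (1−ω)·0.900 + ω·-0.330 = -0.576

(0.903, -0.136, -0.576)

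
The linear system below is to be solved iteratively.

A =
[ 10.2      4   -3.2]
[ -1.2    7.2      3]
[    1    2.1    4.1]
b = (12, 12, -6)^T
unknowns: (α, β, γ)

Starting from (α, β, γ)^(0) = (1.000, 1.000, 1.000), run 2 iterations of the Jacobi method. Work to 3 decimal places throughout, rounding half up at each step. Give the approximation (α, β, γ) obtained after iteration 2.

Iteration 1:
  α = (12 - (4)·1.000 - (-3.2)·1.000) / (10.2) = 1.098
  β = (12 - (-1.2)·1.000 - (3)·1.000) / (7.2) = 1.417
  γ = (-6 - (1)·1.000 - (2.1)·1.000) / (4.1) = -2.220
Iteration 2:
  α = (12 - (4)·1.417 - (-3.2)·-2.220) / (10.2) = -0.076
  β = (12 - (-1.2)·1.098 - (3)·-2.220) / (7.2) = 2.775
  γ = (-6 - (1)·1.098 - (2.1)·1.417) / (4.1) = -2.457

(-0.076, 2.775, -2.457)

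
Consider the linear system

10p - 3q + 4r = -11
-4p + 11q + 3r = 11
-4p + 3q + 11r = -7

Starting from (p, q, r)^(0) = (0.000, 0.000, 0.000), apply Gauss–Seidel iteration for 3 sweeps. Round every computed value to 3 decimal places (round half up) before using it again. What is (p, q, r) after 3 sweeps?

(-0.304, 1.194, -1.073)

Iteration 1:
  p = (-11 - (-3)·0.000 - (4)·0.000) / (10) = -1.100
  q = (11 - (-4)·-1.100 - (3)·0.000) / (11) = 0.600
  r = (-7 - (-4)·-1.100 - (3)·0.600) / (11) = -1.200
Iteration 2:
  p = (-11 - (-3)·0.600 - (4)·-1.200) / (10) = -0.440
  q = (11 - (-4)·-0.440 - (3)·-1.200) / (11) = 1.167
  r = (-7 - (-4)·-0.440 - (3)·1.167) / (11) = -1.115
Iteration 3:
  p = (-11 - (-3)·1.167 - (4)·-1.115) / (10) = -0.304
  q = (11 - (-4)·-0.304 - (3)·-1.115) / (11) = 1.194
  r = (-7 - (-4)·-0.304 - (3)·1.194) / (11) = -1.073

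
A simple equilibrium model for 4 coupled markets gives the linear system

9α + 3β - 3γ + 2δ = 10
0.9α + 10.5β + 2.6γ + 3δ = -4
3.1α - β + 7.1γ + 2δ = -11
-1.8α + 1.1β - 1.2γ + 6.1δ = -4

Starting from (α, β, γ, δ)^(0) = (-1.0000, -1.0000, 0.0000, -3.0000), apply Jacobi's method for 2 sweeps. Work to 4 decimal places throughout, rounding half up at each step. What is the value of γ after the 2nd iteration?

Iteration 1:
  α = (10 - (3)·-1.0000 - (-3)·0.0000 - (2)·-3.0000) / (9) = 2.1111
  β = (-4 - (0.9)·-1.0000 - (2.6)·0.0000 - (3)·-3.0000) / (10.5) = 0.5619
  γ = (-11 - (3.1)·-1.0000 - (-1)·-1.0000 - (2)·-3.0000) / (7.1) = -0.4085
  δ = (-4 - (-1.8)·-1.0000 - (1.1)·-1.0000 - (-1.2)·0.0000) / (6.1) = -0.7705
Iteration 2:
  α = (10 - (3)·0.5619 - (-3)·-0.4085 - (2)·-0.7705) / (9) = 0.9589
  β = (-4 - (0.9)·2.1111 - (2.6)·-0.4085 - (3)·-0.7705) / (10.5) = -0.2406
  γ = (-11 - (3.1)·2.1111 - (-1)·0.5619 - (2)·-0.7705) / (7.1) = -2.1749
  δ = (-4 - (-1.8)·2.1111 - (1.1)·0.5619 - (-1.2)·-0.4085) / (6.1) = -0.2145

-2.1749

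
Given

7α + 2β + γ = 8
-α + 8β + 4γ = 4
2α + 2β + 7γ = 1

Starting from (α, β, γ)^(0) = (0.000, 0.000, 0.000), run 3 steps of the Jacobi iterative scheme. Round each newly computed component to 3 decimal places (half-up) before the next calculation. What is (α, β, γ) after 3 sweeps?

Iteration 1:
  α = (8 - (2)·0.000 - (1)·0.000) / (7) = 1.143
  β = (4 - (-1)·0.000 - (4)·0.000) / (8) = 0.500
  γ = (1 - (2)·0.000 - (2)·0.000) / (7) = 0.143
Iteration 2:
  α = (8 - (2)·0.500 - (1)·0.143) / (7) = 0.980
  β = (4 - (-1)·1.143 - (4)·0.143) / (8) = 0.571
  γ = (1 - (2)·1.143 - (2)·0.500) / (7) = -0.327
Iteration 3:
  α = (8 - (2)·0.571 - (1)·-0.327) / (7) = 1.026
  β = (4 - (-1)·0.980 - (4)·-0.327) / (8) = 0.786
  γ = (1 - (2)·0.980 - (2)·0.571) / (7) = -0.300

(1.026, 0.786, -0.300)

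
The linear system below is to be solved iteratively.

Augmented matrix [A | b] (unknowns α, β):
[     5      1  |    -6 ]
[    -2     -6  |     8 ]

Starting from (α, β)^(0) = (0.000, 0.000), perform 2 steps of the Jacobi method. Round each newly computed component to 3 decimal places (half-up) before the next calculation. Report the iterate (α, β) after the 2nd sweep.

(-0.933, -0.933)

Iteration 1:
  α = (-6 - (1)·0.000) / (5) = -1.200
  β = (8 - (-2)·0.000) / (-6) = -1.333
Iteration 2:
  α = (-6 - (1)·-1.333) / (5) = -0.933
  β = (8 - (-2)·-1.200) / (-6) = -0.933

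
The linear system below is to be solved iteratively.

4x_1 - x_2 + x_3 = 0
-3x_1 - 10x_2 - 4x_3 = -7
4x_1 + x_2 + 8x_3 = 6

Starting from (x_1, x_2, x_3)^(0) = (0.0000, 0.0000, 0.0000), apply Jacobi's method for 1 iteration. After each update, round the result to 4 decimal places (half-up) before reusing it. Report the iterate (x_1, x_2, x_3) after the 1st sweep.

(0.0000, 0.7000, 0.7500)

Iteration 1:
  x_1 = (0 - (-1)·0.0000 - (1)·0.0000) / (4) = 0.0000
  x_2 = (-7 - (-3)·0.0000 - (-4)·0.0000) / (-10) = 0.7000
  x_3 = (6 - (4)·0.0000 - (1)·0.0000) / (8) = 0.7500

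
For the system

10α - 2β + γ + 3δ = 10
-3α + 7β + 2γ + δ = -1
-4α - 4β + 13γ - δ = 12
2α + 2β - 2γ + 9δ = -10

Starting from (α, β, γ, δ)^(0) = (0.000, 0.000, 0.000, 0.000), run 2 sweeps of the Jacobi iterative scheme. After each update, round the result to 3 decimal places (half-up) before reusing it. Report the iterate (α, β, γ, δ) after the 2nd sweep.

Iteration 1:
  α = (10 - (-2)·0.000 - (1)·0.000 - (3)·0.000) / (10) = 1.000
  β = (-1 - (-3)·0.000 - (2)·0.000 - (1)·0.000) / (7) = -0.143
  γ = (12 - (-4)·0.000 - (-4)·0.000 - (-1)·0.000) / (13) = 0.923
  δ = (-10 - (2)·0.000 - (2)·0.000 - (-2)·0.000) / (9) = -1.111
Iteration 2:
  α = (10 - (-2)·-0.143 - (1)·0.923 - (3)·-1.111) / (10) = 1.212
  β = (-1 - (-3)·1.000 - (2)·0.923 - (1)·-1.111) / (7) = 0.181
  γ = (12 - (-4)·1.000 - (-4)·-0.143 - (-1)·-1.111) / (13) = 1.101
  δ = (-10 - (2)·1.000 - (2)·-0.143 - (-2)·0.923) / (9) = -1.096

(1.212, 0.181, 1.101, -1.096)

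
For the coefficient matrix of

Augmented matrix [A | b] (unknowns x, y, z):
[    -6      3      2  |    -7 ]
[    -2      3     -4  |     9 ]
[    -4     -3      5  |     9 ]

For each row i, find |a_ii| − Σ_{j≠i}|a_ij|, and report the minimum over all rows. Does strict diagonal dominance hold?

-3

row 1: |-6| − (3+2) = 1
row 2: |3| − (2+4) = -3
row 3: |5| − (4+3) = -2
minimum over rows = -3 → not strictly diagonally dominant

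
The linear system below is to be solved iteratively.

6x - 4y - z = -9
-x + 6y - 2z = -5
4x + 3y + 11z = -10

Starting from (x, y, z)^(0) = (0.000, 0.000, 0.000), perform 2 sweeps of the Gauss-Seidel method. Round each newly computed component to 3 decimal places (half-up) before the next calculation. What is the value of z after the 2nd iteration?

0.238

Iteration 1:
  x = (-9 - (-4)·0.000 - (-1)·0.000) / (6) = -1.500
  y = (-5 - (-1)·-1.500 - (-2)·0.000) / (6) = -1.083
  z = (-10 - (4)·-1.500 - (3)·-1.083) / (11) = -0.068
Iteration 2:
  x = (-9 - (-4)·-1.083 - (-1)·-0.068) / (6) = -2.233
  y = (-5 - (-1)·-2.233 - (-2)·-0.068) / (6) = -1.228
  z = (-10 - (4)·-2.233 - (3)·-1.228) / (11) = 0.238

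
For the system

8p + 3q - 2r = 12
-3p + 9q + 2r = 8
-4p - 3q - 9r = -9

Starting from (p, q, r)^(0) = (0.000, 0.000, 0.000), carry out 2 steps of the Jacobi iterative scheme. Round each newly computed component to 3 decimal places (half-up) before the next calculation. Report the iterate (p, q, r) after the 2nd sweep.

Iteration 1:
  p = (12 - (3)·0.000 - (-2)·0.000) / (8) = 1.500
  q = (8 - (-3)·0.000 - (2)·0.000) / (9) = 0.889
  r = (-9 - (-4)·0.000 - (-3)·0.000) / (-9) = 1.000
Iteration 2:
  p = (12 - (3)·0.889 - (-2)·1.000) / (8) = 1.417
  q = (8 - (-3)·1.500 - (2)·1.000) / (9) = 1.167
  r = (-9 - (-4)·1.500 - (-3)·0.889) / (-9) = 0.037

(1.417, 1.167, 0.037)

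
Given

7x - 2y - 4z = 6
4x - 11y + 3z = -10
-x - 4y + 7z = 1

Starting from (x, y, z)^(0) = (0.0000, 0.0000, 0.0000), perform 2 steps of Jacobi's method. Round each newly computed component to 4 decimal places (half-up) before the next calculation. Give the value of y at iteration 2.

1.2597

Iteration 1:
  x = (6 - (-2)·0.0000 - (-4)·0.0000) / (7) = 0.8571
  y = (-10 - (4)·0.0000 - (3)·0.0000) / (-11) = 0.9091
  z = (1 - (-1)·0.0000 - (-4)·0.0000) / (7) = 0.1429
Iteration 2:
  x = (6 - (-2)·0.9091 - (-4)·0.1429) / (7) = 1.1985
  y = (-10 - (4)·0.8571 - (3)·0.1429) / (-11) = 1.2597
  z = (1 - (-1)·0.8571 - (-4)·0.9091) / (7) = 0.7848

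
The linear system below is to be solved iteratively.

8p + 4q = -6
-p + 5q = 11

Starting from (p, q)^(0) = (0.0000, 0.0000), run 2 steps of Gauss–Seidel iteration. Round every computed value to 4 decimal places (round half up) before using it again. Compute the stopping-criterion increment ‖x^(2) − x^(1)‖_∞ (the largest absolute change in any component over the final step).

1.0250

Iteration 1:
  p = (-6 - (4)·0.0000) / (8) = -0.7500
  q = (11 - (-1)·-0.7500) / (5) = 2.0500
Iteration 2:
  p = (-6 - (4)·2.0500) / (8) = -1.7750
  q = (11 - (-1)·-1.7750) / (5) = 1.8450
Change: (-1.0250, -0.2050) → max |·| = 1.0250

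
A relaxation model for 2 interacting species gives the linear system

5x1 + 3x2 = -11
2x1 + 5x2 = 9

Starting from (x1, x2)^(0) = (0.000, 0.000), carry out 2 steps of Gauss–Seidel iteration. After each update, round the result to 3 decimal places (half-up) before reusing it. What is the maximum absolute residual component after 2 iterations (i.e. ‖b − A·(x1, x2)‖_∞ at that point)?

Iteration 1:
  x1 = (-11 - (3)·0.000) / (5) = -2.200
  x2 = (9 - (2)·-2.200) / (5) = 2.680
Iteration 2:
  x1 = (-11 - (3)·2.680) / (5) = -3.808
  x2 = (9 - (2)·-3.808) / (5) = 3.323
Residual b − A·x = (-1.929, 0.001); ∞-norm = 1.929

1.929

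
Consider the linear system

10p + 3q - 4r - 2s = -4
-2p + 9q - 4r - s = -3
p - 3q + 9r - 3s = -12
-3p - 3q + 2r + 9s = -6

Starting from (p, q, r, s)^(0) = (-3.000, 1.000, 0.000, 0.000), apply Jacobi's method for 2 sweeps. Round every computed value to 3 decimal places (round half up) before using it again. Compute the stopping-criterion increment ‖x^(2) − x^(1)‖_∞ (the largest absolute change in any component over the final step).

1.366

Iteration 1:
  p = (-4 - (3)·1.000 - (-4)·0.000 - (-2)·0.000) / (10) = -0.700
  q = (-3 - (-2)·-3.000 - (-4)·0.000 - (-1)·0.000) / (9) = -1.000
  r = (-12 - (1)·-3.000 - (-3)·1.000 - (-3)·0.000) / (9) = -0.667
  s = (-6 - (-3)·-3.000 - (-3)·1.000 - (2)·0.000) / (9) = -1.333
Iteration 2:
  p = (-4 - (3)·-1.000 - (-4)·-0.667 - (-2)·-1.333) / (10) = -0.633
  q = (-3 - (-2)·-0.700 - (-4)·-0.667 - (-1)·-1.333) / (9) = -0.933
  r = (-12 - (1)·-0.700 - (-3)·-1.000 - (-3)·-1.333) / (9) = -2.033
  s = (-6 - (-3)·-0.700 - (-3)·-1.000 - (2)·-0.667) / (9) = -1.085
Change: (0.067, 0.067, -1.366, 0.248) → max |·| = 1.366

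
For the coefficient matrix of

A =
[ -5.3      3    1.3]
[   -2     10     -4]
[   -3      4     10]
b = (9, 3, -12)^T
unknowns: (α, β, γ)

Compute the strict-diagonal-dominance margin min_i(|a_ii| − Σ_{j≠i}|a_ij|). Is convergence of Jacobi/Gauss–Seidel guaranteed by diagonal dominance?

1

row 1: |-5.3| − (3+1.3) = 1
row 2: |10| − (2+4) = 4
row 3: |10| − (3+4) = 3
minimum over rows = 1 → strictly diagonally dominant (convergence guaranteed)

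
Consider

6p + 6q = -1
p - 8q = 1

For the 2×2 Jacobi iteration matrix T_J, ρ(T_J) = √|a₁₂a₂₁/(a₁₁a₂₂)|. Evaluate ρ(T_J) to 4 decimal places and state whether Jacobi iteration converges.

0.3536

a₁₂a₂₁/(a₁₁a₂₂) = (6)·(1) / ((6)·(-8)) = -0.125000
ρ = √|-0.125000| = √0.125000 = 0.3536
ρ < 1, so Jacobi converges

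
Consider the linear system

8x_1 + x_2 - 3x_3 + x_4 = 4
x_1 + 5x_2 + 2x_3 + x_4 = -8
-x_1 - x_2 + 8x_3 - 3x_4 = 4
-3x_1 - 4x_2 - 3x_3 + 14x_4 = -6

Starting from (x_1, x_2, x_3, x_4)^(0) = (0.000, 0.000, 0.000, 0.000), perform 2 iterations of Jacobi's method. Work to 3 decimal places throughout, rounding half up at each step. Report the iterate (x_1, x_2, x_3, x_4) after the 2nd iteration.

Iteration 1:
  x_1 = (4 - (1)·0.000 - (-3)·0.000 - (1)·0.000) / (8) = 0.500
  x_2 = (-8 - (1)·0.000 - (2)·0.000 - (1)·0.000) / (5) = -1.600
  x_3 = (4 - (-1)·0.000 - (-1)·0.000 - (-3)·0.000) / (8) = 0.500
  x_4 = (-6 - (-3)·0.000 - (-4)·0.000 - (-3)·0.000) / (14) = -0.429
Iteration 2:
  x_1 = (4 - (1)·-1.600 - (-3)·0.500 - (1)·-0.429) / (8) = 0.941
  x_2 = (-8 - (1)·0.500 - (2)·0.500 - (1)·-0.429) / (5) = -1.814
  x_3 = (4 - (-1)·0.500 - (-1)·-1.600 - (-3)·-0.429) / (8) = 0.202
  x_4 = (-6 - (-3)·0.500 - (-4)·-1.600 - (-3)·0.500) / (14) = -0.671

(0.941, -1.814, 0.202, -0.671)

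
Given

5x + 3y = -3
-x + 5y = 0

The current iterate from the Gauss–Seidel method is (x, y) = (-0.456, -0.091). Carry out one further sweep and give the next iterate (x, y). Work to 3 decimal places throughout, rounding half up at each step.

(-0.545, -0.109)

One sweep:
  x = (-3 - (3)·-0.091) / (5) = -0.545
  y = (0 - (-1)·-0.545) / (5) = -0.109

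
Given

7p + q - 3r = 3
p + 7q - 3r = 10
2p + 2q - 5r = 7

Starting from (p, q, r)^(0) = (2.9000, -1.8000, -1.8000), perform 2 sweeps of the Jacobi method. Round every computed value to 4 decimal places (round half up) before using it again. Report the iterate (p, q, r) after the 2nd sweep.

Iteration 1:
  p = (3 - (1)·-1.8000 - (-3)·-1.8000) / (7) = -0.0857
  q = (10 - (1)·2.9000 - (-3)·-1.8000) / (7) = 0.2429
  r = (7 - (2)·2.9000 - (2)·-1.8000) / (-5) = -0.9600
Iteration 2:
  p = (3 - (1)·0.2429 - (-3)·-0.9600) / (7) = -0.0176
  q = (10 - (1)·-0.0857 - (-3)·-0.9600) / (7) = 1.0294
  r = (7 - (2)·-0.0857 - (2)·0.2429) / (-5) = -1.3371

(-0.0176, 1.0294, -1.3371)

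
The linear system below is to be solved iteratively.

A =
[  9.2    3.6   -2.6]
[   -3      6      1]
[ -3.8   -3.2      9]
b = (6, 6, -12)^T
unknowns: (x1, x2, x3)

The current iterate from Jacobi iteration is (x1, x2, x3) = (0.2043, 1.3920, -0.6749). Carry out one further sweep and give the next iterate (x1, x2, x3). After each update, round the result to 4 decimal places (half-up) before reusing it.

(-0.0833, 1.2146, -0.7521)

One sweep:
  x1 = (6 - (3.6)·1.3920 - (-2.6)·-0.6749) / (9.2) = -0.0833
  x2 = (6 - (-3)·0.2043 - (1)·-0.6749) / (6) = 1.2146
  x3 = (-12 - (-3.8)·0.2043 - (-3.2)·1.3920) / (9) = -0.7521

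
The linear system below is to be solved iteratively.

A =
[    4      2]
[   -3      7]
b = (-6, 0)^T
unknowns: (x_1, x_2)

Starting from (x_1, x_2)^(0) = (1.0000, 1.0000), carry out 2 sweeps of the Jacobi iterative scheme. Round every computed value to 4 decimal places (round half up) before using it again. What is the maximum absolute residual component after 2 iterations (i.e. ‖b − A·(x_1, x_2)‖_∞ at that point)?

2.5714

Iteration 1:
  x_1 = (-6 - (2)·1.0000) / (4) = -2.0000
  x_2 = (0 - (-3)·1.0000) / (7) = 0.4286
Iteration 2:
  x_1 = (-6 - (2)·0.4286) / (4) = -1.7143
  x_2 = (0 - (-3)·-2.0000) / (7) = -0.8571
Residual b − A·x = (2.5714, 0.8568); ∞-norm = 2.5714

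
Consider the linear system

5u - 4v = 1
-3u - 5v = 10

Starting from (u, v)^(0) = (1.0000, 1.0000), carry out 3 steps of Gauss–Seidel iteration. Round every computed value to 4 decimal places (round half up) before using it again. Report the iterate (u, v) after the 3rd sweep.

Iteration 1:
  u = (1 - (-4)·1.0000) / (5) = 1.0000
  v = (10 - (-3)·1.0000) / (-5) = -2.6000
Iteration 2:
  u = (1 - (-4)·-2.6000) / (5) = -1.8800
  v = (10 - (-3)·-1.8800) / (-5) = -0.8720
Iteration 3:
  u = (1 - (-4)·-0.8720) / (5) = -0.4976
  v = (10 - (-3)·-0.4976) / (-5) = -1.7014

(-0.4976, -1.7014)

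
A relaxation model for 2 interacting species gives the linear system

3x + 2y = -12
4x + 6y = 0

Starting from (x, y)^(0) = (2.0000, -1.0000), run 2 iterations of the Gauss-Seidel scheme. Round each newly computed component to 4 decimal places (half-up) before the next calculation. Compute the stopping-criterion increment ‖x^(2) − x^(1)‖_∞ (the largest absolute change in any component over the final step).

2.1482

Iteration 1:
  x = (-12 - (2)·-1.0000) / (3) = -3.3333
  y = (0 - (4)·-3.3333) / (6) = 2.2222
Iteration 2:
  x = (-12 - (2)·2.2222) / (3) = -5.4815
  y = (0 - (4)·-5.4815) / (6) = 3.6543
Change: (-2.1482, 1.4321) → max |·| = 2.1482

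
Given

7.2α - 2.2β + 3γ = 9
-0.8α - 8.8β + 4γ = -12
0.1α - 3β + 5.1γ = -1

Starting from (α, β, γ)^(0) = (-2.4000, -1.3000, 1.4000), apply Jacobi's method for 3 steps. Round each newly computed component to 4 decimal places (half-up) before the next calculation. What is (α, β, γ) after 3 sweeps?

(1.0725, 1.6554, 0.3021)

Iteration 1:
  α = (9 - (-2.2)·-1.3000 - (3)·1.4000) / (7.2) = 0.2694
  β = (-12 - (-0.8)·-2.4000 - (4)·1.4000) / (-8.8) = 2.2182
  γ = (-1 - (0.1)·-2.4000 - (-3)·-1.3000) / (5.1) = -0.9137
Iteration 2:
  α = (9 - (-2.2)·2.2182 - (3)·-0.9137) / (7.2) = 2.3085
  β = (-12 - (-0.8)·0.2694 - (4)·-0.9137) / (-8.8) = 0.9238
  γ = (-1 - (0.1)·0.2694 - (-3)·2.2182) / (5.1) = 1.1035
Iteration 3:
  α = (9 - (-2.2)·0.9238 - (3)·1.1035) / (7.2) = 1.0725
  β = (-12 - (-0.8)·2.3085 - (4)·1.1035) / (-8.8) = 1.6554
  γ = (-1 - (0.1)·2.3085 - (-3)·0.9238) / (5.1) = 0.3021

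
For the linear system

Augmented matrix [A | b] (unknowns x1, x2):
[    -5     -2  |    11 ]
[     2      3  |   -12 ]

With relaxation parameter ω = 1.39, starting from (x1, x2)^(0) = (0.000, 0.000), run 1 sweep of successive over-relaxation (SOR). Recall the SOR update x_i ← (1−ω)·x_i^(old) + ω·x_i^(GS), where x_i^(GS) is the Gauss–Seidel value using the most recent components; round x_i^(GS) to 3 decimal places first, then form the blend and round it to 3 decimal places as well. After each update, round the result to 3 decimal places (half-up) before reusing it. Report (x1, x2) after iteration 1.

(-3.058, -2.726)

Iteration 1:
  x1: GS value = (11 - (-2)·0.000) / (-5) = -2.200;  x1 ← (1−ω)·0.000 + ω·-2.200 = -3.058
  x2: GS value = (-12 - (2)·-3.058) / (3) = -1.961;  x2 ← (1−ω)·0.000 + ω·-1.961 = -2.726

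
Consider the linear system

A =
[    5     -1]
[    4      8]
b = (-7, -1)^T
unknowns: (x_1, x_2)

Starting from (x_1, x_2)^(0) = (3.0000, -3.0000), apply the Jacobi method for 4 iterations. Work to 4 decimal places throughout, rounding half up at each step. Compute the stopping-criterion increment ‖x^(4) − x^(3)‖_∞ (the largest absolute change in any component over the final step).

0.2500

Iteration 1:
  x_1 = (-7 - (-1)·-3.0000) / (5) = -2.0000
  x_2 = (-1 - (4)·3.0000) / (8) = -1.6250
Iteration 2:
  x_1 = (-7 - (-1)·-1.6250) / (5) = -1.7250
  x_2 = (-1 - (4)·-2.0000) / (8) = 0.8750
Iteration 3:
  x_1 = (-7 - (-1)·0.8750) / (5) = -1.2250
  x_2 = (-1 - (4)·-1.7250) / (8) = 0.7375
Iteration 4:
  x_1 = (-7 - (-1)·0.7375) / (5) = -1.2525
  x_2 = (-1 - (4)·-1.2250) / (8) = 0.4875
Change: (-0.0275, -0.2500) → max |·| = 0.2500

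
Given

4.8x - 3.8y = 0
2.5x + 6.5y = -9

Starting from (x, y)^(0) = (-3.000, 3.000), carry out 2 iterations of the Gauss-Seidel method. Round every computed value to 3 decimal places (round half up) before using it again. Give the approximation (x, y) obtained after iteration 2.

(-1.819, -0.685)

Iteration 1:
  x = (0 - (-3.8)·3.000) / (4.8) = 2.375
  y = (-9 - (2.5)·2.375) / (6.5) = -2.298
Iteration 2:
  x = (0 - (-3.8)·-2.298) / (4.8) = -1.819
  y = (-9 - (2.5)·-1.819) / (6.5) = -0.685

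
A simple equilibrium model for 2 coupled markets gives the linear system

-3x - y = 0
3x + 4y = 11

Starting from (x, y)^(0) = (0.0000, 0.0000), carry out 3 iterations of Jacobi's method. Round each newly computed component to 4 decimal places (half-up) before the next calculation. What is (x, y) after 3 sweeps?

Iteration 1:
  x = (0 - (-1)·0.0000) / (-3) = 0.0000
  y = (11 - (3)·0.0000) / (4) = 2.7500
Iteration 2:
  x = (0 - (-1)·2.7500) / (-3) = -0.9167
  y = (11 - (3)·0.0000) / (4) = 2.7500
Iteration 3:
  x = (0 - (-1)·2.7500) / (-3) = -0.9167
  y = (11 - (3)·-0.9167) / (4) = 3.4375

(-0.9167, 3.4375)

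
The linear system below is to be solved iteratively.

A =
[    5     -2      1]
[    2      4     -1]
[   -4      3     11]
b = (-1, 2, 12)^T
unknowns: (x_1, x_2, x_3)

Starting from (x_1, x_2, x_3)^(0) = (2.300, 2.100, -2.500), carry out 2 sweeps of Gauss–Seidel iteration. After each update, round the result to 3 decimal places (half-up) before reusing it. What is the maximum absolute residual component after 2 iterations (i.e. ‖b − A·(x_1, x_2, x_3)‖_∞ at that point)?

5.318

Iteration 1:
  x_1 = (-1 - (-2)·2.100 - (1)·-2.500) / (5) = 1.140
  x_2 = (2 - (2)·1.140 - (-1)·-2.500) / (4) = -0.695
  x_3 = (12 - (-4)·1.140 - (3)·-0.695) / (11) = 1.695
Iteration 2:
  x_1 = (-1 - (-2)·-0.695 - (1)·1.695) / (5) = -0.817
  x_2 = (2 - (2)·-0.817 - (-1)·1.695) / (4) = 1.332
  x_3 = (12 - (-4)·-0.817 - (3)·1.332) / (11) = 0.431
Residual b − A·x = (5.318, -1.263, -0.005); ∞-norm = 5.318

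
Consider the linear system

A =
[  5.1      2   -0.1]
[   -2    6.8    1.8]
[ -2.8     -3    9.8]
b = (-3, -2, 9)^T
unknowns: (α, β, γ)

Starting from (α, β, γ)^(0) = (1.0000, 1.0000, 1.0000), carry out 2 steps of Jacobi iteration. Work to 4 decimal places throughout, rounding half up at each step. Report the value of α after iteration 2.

Iteration 1:
  α = (-3 - (2)·1.0000 - (-0.1)·1.0000) / (5.1) = -0.9608
  β = (-2 - (-2)·1.0000 - (1.8)·1.0000) / (6.8) = -0.2647
  γ = (9 - (-2.8)·1.0000 - (-3)·1.0000) / (9.8) = 1.5102
Iteration 2:
  α = (-3 - (2)·-0.2647 - (-0.1)·1.5102) / (5.1) = -0.4548
  β = (-2 - (-2)·-0.9608 - (1.8)·1.5102) / (6.8) = -0.9765
  γ = (9 - (-2.8)·-0.9608 - (-3)·-0.2647) / (9.8) = 0.5628

-0.4548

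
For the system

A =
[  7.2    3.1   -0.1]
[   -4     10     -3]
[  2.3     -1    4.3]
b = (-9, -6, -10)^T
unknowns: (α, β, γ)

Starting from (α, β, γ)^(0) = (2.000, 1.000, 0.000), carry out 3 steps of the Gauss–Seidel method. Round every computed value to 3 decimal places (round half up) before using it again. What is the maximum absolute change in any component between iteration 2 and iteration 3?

0.143

Iteration 1:
  α = (-9 - (3.1)·1.000 - (-0.1)·0.000) / (7.2) = -1.681
  β = (-6 - (-4)·-1.681 - (-3)·0.000) / (10) = -1.272
  γ = (-10 - (2.3)·-1.681 - (-1)·-1.272) / (4.3) = -1.722
Iteration 2:
  α = (-9 - (3.1)·-1.272 - (-0.1)·-1.722) / (7.2) = -0.726
  β = (-6 - (-4)·-0.726 - (-3)·-1.722) / (10) = -1.407
  γ = (-10 - (2.3)·-0.726 - (-1)·-1.407) / (4.3) = -2.264
Iteration 3:
  α = (-9 - (3.1)·-1.407 - (-0.1)·-2.264) / (7.2) = -0.676
  β = (-6 - (-4)·-0.676 - (-3)·-2.264) / (10) = -1.550
  γ = (-10 - (2.3)·-0.676 - (-1)·-1.550) / (4.3) = -2.324
Change: (0.050, -0.143, -0.060) → max |·| = 0.143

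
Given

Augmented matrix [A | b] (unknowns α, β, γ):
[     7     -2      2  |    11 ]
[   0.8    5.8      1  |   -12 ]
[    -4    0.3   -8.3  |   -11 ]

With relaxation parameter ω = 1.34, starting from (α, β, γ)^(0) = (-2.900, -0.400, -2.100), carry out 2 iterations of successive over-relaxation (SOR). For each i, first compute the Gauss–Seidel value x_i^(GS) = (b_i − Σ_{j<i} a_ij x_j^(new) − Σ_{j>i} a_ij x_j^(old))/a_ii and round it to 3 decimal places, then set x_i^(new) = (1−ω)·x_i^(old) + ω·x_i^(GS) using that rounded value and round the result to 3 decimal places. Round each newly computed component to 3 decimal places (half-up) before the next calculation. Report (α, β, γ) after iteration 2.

(-0.230, -1.748, 1.862)

Iteration 1:
  α: GS value = (11 - (-2)·-0.400 - (2)·-2.100) / (7) = 2.057;  α ← (1−ω)·-2.900 + ω·2.057 = 3.742
  β: GS value = (-12 - (0.8)·3.742 - (1)·-2.100) / (5.8) = -2.223;  β ← (1−ω)·-0.400 + ω·-2.223 = -2.843
  γ: GS value = (-11 - (-4)·3.742 - (0.3)·-2.843) / (-8.3) = -0.581;  γ ← (1−ω)·-2.100 + ω·-0.581 = -0.065
Iteration 2:
  α: GS value = (11 - (-2)·-2.843 - (2)·-0.065) / (7) = 0.778;  α ← (1−ω)·3.742 + ω·0.778 = -0.230
  β: GS value = (-12 - (0.8)·-0.230 - (1)·-0.065) / (5.8) = -2.026;  β ← (1−ω)·-2.843 + ω·-2.026 = -1.748
  γ: GS value = (-11 - (-4)·-0.230 - (0.3)·-1.748) / (-8.3) = 1.373;  γ ← (1−ω)·-0.065 + ω·1.373 = 1.862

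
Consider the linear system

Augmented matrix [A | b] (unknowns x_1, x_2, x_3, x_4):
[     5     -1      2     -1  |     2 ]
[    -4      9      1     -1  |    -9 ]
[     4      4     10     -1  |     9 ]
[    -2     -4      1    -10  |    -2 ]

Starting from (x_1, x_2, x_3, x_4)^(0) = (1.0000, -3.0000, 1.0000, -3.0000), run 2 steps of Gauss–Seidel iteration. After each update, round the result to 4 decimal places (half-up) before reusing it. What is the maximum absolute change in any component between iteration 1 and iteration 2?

0.7396

Iteration 1:
  x_1 = (2 - (-1)·-3.0000 - (2)·1.0000 - (-1)·-3.0000) / (5) = -1.2000
  x_2 = (-9 - (-4)·-1.2000 - (1)·1.0000 - (-1)·-3.0000) / (9) = -1.9778
  x_3 = (9 - (4)·-1.2000 - (4)·-1.9778 - (-1)·-3.0000) / (10) = 1.8711
  x_4 = (-2 - (-2)·-1.2000 - (-4)·-1.9778 - (1)·1.8711) / (-10) = 1.4182
Iteration 2:
  x_1 = (2 - (-1)·-1.9778 - (2)·1.8711 - (-1)·1.4182) / (5) = -0.4604
  x_2 = (-9 - (-4)·-0.4604 - (1)·1.8711 - (-1)·1.4182) / (9) = -1.2549
  x_3 = (9 - (4)·-0.4604 - (4)·-1.2549 - (-1)·1.4182) / (10) = 1.7279
  x_4 = (-2 - (-2)·-0.4604 - (-4)·-1.2549 - (1)·1.7279) / (-10) = 0.9668
Change: (0.7396, 0.7229, -0.1432, -0.4514) → max |·| = 0.7396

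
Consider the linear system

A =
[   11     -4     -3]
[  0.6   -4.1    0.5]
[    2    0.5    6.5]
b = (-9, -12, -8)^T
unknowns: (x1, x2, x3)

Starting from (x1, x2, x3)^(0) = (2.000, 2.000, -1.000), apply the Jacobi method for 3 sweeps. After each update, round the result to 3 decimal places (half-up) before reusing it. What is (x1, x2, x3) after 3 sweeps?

(-0.232, 2.727, -1.360)

Iteration 1:
  x1 = (-9 - (-4)·2.000 - (-3)·-1.000) / (11) = -0.364
  x2 = (-12 - (0.6)·2.000 - (0.5)·-1.000) / (-4.1) = 3.098
  x3 = (-8 - (2)·2.000 - (0.5)·2.000) / (6.5) = -2.000
Iteration 2:
  x1 = (-9 - (-4)·3.098 - (-3)·-2.000) / (11) = -0.237
  x2 = (-12 - (0.6)·-0.364 - (0.5)·-2.000) / (-4.1) = 2.630
  x3 = (-8 - (2)·-0.364 - (0.5)·3.098) / (6.5) = -1.357
Iteration 3:
  x1 = (-9 - (-4)·2.630 - (-3)·-1.357) / (11) = -0.232
  x2 = (-12 - (0.6)·-0.237 - (0.5)·-1.357) / (-4.1) = 2.727
  x3 = (-8 - (2)·-0.237 - (0.5)·2.630) / (6.5) = -1.360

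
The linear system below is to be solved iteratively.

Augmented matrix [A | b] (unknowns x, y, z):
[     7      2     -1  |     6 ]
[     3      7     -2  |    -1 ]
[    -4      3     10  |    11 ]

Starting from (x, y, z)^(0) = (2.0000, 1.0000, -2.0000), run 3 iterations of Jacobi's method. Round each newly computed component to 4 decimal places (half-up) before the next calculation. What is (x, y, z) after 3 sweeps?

Iteration 1:
  x = (6 - (2)·1.0000 - (-1)·-2.0000) / (7) = 0.2857
  y = (-1 - (3)·2.0000 - (-2)·-2.0000) / (7) = -1.5714
  z = (11 - (-4)·2.0000 - (3)·1.0000) / (10) = 1.6000
Iteration 2:
  x = (6 - (2)·-1.5714 - (-1)·1.6000) / (7) = 1.5347
  y = (-1 - (3)·0.2857 - (-2)·1.6000) / (7) = 0.1918
  z = (11 - (-4)·0.2857 - (3)·-1.5714) / (10) = 1.6857
Iteration 3:
  x = (6 - (2)·0.1918 - (-1)·1.6857) / (7) = 1.0432
  y = (-1 - (3)·1.5347 - (-2)·1.6857) / (7) = -0.3190
  z = (11 - (-4)·1.5347 - (3)·0.1918) / (10) = 1.6563

(1.0432, -0.3190, 1.6563)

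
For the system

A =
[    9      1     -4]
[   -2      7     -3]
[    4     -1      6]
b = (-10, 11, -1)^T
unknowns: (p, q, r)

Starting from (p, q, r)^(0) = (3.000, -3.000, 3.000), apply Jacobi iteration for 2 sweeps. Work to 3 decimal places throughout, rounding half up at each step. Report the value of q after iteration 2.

0.587

Iteration 1:
  p = (-10 - (1)·-3.000 - (-4)·3.000) / (9) = 0.556
  q = (11 - (-2)·3.000 - (-3)·3.000) / (7) = 3.714
  r = (-1 - (4)·3.000 - (-1)·-3.000) / (6) = -2.667
Iteration 2:
  p = (-10 - (1)·3.714 - (-4)·-2.667) / (9) = -2.709
  q = (11 - (-2)·0.556 - (-3)·-2.667) / (7) = 0.587
  r = (-1 - (4)·0.556 - (-1)·3.714) / (6) = 0.082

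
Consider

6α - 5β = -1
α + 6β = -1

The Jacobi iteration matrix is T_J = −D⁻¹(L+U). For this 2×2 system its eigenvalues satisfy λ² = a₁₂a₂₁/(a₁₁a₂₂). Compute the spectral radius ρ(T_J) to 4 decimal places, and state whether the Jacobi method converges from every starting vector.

0.3727

a₁₂a₂₁/(a₁₁a₂₂) = (-5)·(1) / ((6)·(6)) = -0.138889
ρ = √|-0.138889| = √0.138889 = 0.3727
ρ < 1, so Jacobi converges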